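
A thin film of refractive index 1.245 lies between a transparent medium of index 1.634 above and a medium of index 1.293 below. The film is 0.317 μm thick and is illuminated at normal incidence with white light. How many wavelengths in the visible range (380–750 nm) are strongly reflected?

1

Ray reflecting at the top interface goes from n = 1.634 toward n = 1.245: no phase shift.
At the lower boundary (n = 1.245 to n = 1.293) the reflected ray undergoes a half-wave phase shift.
Exactly one π shift → a net half-wave offset.
With one net inversion, constructive interference in reflection requires 2 n t = (m + ½) λ.
λ = 2 n t / (m + ½) = 789 / (m + ½) nm.
m=0: 1579 nm (IR); m=1: 526 nm (visible); m=2: 316 nm (UV).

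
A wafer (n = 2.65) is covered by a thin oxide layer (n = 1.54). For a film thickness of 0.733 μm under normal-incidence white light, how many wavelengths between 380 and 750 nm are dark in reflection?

3

At the upper boundary (n = 1.0 to n = 1.54) the reflected ray undergoes a half-wave phase shift.
Ray reflecting at the bottom interface goes from n = 1.54 toward n = 2.65: a half-wave phase shift.
The two reflections carry the same phase change, so no net offset.
So the condition for destructive reflection is 2 n t = (m + ½) λ.
λ = 2 n t / (m + ½) = 2258 / (m + ½) nm.
m=2: 903 nm (IR); m=3: 645 nm (visible); m=4: 502 nm (visible); m=5: 410 nm (visible); m=6: 347 nm (UV).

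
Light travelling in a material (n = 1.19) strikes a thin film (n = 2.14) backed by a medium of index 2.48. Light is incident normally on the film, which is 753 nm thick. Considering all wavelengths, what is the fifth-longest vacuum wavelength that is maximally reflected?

645 nm

Ray reflecting at the top interface goes from n = 1.19 toward n = 2.14: a half-wave phase shift.
Bottom surface (2.14 → 2.48): reflection off a higher-index medium gives a half-wave phase shift.
Net: no relative phase inversion (both shifts match).
So the condition for constructive reflection is 2 n t = m λ.
λ = 2 n t / m. The fifth-longest wavelength is m = 5: λ = 2 × 2.14 × 753 / 5.00 = 645 nm.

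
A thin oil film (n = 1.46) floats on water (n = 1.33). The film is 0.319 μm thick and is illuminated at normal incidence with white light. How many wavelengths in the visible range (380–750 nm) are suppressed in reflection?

At the upper boundary (n = 1.0 to n = 1.46) the reflected ray undergoes a half-wave phase shift.
Ray reflecting at the bottom interface goes from n = 1.46 toward n = 1.33: no phase shift.
The two reflections differ by half a wavelength.
For dark reflection here: 2 n t = m λ.
λ = 2 n t / m = 931 / m nm.
m=1: 931 nm (IR); m=2: 466 nm (visible); m=3: 310 nm (UV).

1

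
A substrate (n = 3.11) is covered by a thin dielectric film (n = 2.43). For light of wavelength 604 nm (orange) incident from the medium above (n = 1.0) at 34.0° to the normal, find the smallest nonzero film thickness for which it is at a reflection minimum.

63.9 nm

Ray reflecting at the top interface goes from n = 1.0 toward n = 2.43: a half-wave phase shift.
Ray reflecting at the bottom interface goes from n = 2.43 toward n = 3.11: a half-wave phase shift.
Zero or two π shifts → no net half-wave offset.
With no net inversion, destructive interference in reflection requires 2 n t cos θ_r = (m + ½) λ.
Snell's law: 1.0 sin 34.0° = 2.43 sin θ_r → sin θ_r = 0.230, cos θ_r = 0.973.
Minimum at m = 0: t = λ / (4 n cos θ_r) = 604 / (4 × 2.43 × 0.973) = 63.9 nm.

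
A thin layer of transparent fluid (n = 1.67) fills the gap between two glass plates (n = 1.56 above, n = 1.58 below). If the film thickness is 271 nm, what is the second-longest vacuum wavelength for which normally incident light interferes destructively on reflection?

Top surface (1.56 → 1.67): reflection off a higher-index medium gives a half-wave phase shift.
At the lower boundary (n = 1.67 to n = 1.58) the reflected ray undergoes no phase shift.
Net: one phase inversion between the two reflected rays.
For minimum reflection here: 2 n t = m λ.
λ = 2 n t / m. The second-longest wavelength is m = 2: λ = 2 × 1.67 × 271 / 2.00 = 453 nm.

453 nm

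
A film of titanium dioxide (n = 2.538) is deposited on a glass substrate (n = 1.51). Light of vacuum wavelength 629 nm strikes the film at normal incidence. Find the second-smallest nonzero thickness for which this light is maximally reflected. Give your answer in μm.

Top surface (1.0 → 2.538): reflection off a higher-index medium gives a half-wave phase shift.
Bottom surface (2.538 → 1.51): reflection off a lower-index medium gives no phase shift.
Net: one phase inversion between the two reflected rays.
With one net inversion, constructive interference in reflection requires 2 n t = (m + ½) λ.
The second-smallest nonzero thickness corresponds to m = 1: t = (m + ½) λ / (2 n) = 1.50 × 629 / (2 × 2.538) = 186 nm.

0.186 μm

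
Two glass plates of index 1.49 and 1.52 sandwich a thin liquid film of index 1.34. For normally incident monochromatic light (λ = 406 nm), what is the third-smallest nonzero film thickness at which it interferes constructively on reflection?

379 nm

At the upper boundary (n = 1.49 to n = 1.34) the reflected ray undergoes no phase shift.
Ray reflecting at the bottom interface goes from n = 1.34 toward n = 1.52: a half-wave phase shift.
Exactly one π shift → a net half-wave offset.
With one net inversion, constructive interference in reflection requires 2 n t = (m + ½) λ.
The third-smallest nonzero thickness corresponds to m = 2: t = (m + ½) λ / (2 n) = 2.50 × 406 / (2 × 1.34) = 379 nm.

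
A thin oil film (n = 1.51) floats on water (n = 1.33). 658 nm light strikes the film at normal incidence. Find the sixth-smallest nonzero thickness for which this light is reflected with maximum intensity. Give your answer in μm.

1.20 μm

Ray reflecting at the top interface goes from n = 1.0 toward n = 1.51: a half-wave phase shift.
At the lower boundary (n = 1.51 to n = 1.33) the reflected ray undergoes no phase shift.
Exactly one π shift → a net half-wave offset.
With one net inversion, constructive interference in reflection requires 2 n t = (m + ½) λ.
The sixth-smallest nonzero thickness corresponds to m = 5: t = (m + ½) λ / (2 n) = 5.50 × 658 / (2 × 1.51) = 1198 nm.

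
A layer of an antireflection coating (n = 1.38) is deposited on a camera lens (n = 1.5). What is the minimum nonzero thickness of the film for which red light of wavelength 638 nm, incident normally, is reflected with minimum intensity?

116 nm

At the upper boundary (n = 1.0 to n = 1.38) the reflected ray undergoes a half-wave phase shift.
Ray reflecting at the bottom interface goes from n = 1.38 toward n = 1.5: a half-wave phase shift.
The two reflections carry the same phase change, so no net offset.
For dark reflection here: 2 n t = (m + ½) λ.
Minimum at m = 0: t = λ / (4 n) = 638 / (4 × 1.38) = 116 nm.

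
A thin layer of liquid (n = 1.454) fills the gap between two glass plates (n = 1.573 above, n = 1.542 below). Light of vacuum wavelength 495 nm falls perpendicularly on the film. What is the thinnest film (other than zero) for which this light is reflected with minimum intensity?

At the upper boundary (n = 1.573 to n = 1.454) the reflected ray undergoes no phase shift.
Bottom surface (1.454 → 1.542): reflection off a higher-index medium gives a half-wave phase shift.
Net: one phase inversion between the two reflected rays.
So the condition for destructive reflection is 2 n t = m λ.
Minimum nonzero at m = 1: t = λ / (2 n) = 495 / (2 × 1.454) = 170 nm.

170 nm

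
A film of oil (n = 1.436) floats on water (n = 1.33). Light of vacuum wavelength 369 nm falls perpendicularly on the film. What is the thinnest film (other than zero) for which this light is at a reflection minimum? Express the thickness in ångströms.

Ray reflecting at the top interface goes from n = 1.0 toward n = 1.436: a half-wave phase shift.
At the lower boundary (n = 1.436 to n = 1.33) the reflected ray undergoes no phase shift.
The two reflections differ by half a wavelength.
With one net inversion, destructive interference in reflection requires 2 n t = m λ.
Minimum nonzero at m = 1: t = λ / (2 n) = 369 / (2 × 1.436) = 128 nm.

1285 Å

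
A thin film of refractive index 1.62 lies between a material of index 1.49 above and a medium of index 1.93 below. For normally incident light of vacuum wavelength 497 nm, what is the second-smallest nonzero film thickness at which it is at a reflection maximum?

307 nm

At the upper boundary (n = 1.49 to n = 1.62) the reflected ray undergoes a half-wave phase shift.
At the lower boundary (n = 1.62 to n = 1.93) the reflected ray undergoes a half-wave phase shift.
The two reflections carry the same phase change, so no net offset.
So the condition for constructive reflection is 2 n t = m λ.
The second-smallest nonzero thickness corresponds to m = 2: t = m λ / (2 n) = 2.00 × 497 / (2 × 1.62) = 307 nm.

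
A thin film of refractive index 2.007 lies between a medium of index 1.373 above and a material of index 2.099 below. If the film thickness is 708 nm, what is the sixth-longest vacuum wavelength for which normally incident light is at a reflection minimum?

517 nm

At the upper boundary (n = 1.373 to n = 2.007) the reflected ray undergoes a half-wave phase shift.
At the lower boundary (n = 2.007 to n = 2.099) the reflected ray undergoes a half-wave phase shift.
The two reflections carry the same phase change, so no net offset.
So the condition for destructive reflection is 2 n t = (m + ½) λ.
λ = 2 n t / (m + ½). The sixth-longest wavelength is m = 5: λ = 2 × 2.007 × 708 / 5.50 = 517 nm.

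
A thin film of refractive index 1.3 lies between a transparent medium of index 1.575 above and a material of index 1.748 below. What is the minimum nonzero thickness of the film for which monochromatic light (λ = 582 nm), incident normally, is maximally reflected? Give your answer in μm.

Top surface (1.575 → 1.3): reflection off a lower-index medium gives no phase shift.
Ray reflecting at the bottom interface goes from n = 1.3 toward n = 1.748: a half-wave phase shift.
Exactly one π shift → a net half-wave offset.
So the condition for constructive reflection is 2 n t = (m + ½) λ.
Minimum at m = 0: t = λ / (4 n) = 582 / (4 × 1.3) = 112 nm.

0.112 μm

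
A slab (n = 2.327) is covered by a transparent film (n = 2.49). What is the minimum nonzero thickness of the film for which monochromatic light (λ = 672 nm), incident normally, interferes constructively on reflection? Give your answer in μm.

0.0675 μm

At the upper boundary (n = 1.0 to n = 2.49) the reflected ray undergoes a half-wave phase shift.
At the lower boundary (n = 2.49 to n = 2.327) the reflected ray undergoes no phase shift.
Exactly one π shift → a net half-wave offset.
For bright reflection here: 2 n t = (m + ½) λ.
Minimum at m = 0: t = λ / (4 n) = 672 / (4 × 2.49) = 67.5 nm.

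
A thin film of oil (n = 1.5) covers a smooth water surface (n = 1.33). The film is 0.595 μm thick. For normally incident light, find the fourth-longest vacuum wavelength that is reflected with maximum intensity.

At the upper boundary (n = 1.0 to n = 1.5) the reflected ray undergoes a half-wave phase shift.
Bottom surface (1.5 → 1.33): reflection off a lower-index medium gives no phase shift.
Net: one phase inversion between the two reflected rays.
With one net inversion, constructive interference in reflection requires 2 n t = (m + ½) λ.
λ = 2 n t / (m + ½). The fourth-longest wavelength is m = 3: λ = 2 × 1.5 × 595 / 3.50 = 510 nm.

510 nm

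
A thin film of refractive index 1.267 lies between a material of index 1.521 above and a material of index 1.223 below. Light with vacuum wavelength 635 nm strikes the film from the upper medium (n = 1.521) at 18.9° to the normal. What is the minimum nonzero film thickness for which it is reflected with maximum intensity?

272 nm

Top surface (1.521 → 1.267): reflection off a lower-index medium gives no phase shift.
At the lower boundary (n = 1.267 to n = 1.223) the reflected ray undergoes no phase shift.
The two reflections carry the same phase change, so no net offset.
So the condition for constructive reflection is 2 n t cos θ_r = m λ.
Snell's law: 1.521 sin 18.9° = 1.267 sin θ_r → sin θ_r = 0.389, cos θ_r = 0.921.
Minimum nonzero at m = 1: t = λ / (2 n cos θ_r) = 635 / (2 × 1.267 × 0.921) = 272 nm.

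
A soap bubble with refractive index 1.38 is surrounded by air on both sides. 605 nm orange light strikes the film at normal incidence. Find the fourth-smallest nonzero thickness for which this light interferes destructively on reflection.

877 nm

Ray reflecting at the top interface goes from n = 1.0 toward n = 1.38: a half-wave phase shift.
Bottom surface (1.38 → 1.0): reflection off a lower-index medium gives no phase shift.
The two reflections differ by half a wavelength.
For dark reflection here: 2 n t = m λ.
The fourth-smallest nonzero thickness corresponds to m = 4: t = m λ / (2 n) = 4.00 × 605 / (2 × 1.38) = 877 nm.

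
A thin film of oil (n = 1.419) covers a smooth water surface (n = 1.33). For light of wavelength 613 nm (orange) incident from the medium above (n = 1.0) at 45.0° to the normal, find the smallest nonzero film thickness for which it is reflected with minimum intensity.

249 nm

Ray reflecting at the top interface goes from n = 1.0 toward n = 1.419: a half-wave phase shift.
Ray reflecting at the bottom interface goes from n = 1.419 toward n = 1.33: no phase shift.
Net: one phase inversion between the two reflected rays.
With one net inversion, destructive interference in reflection requires 2 n t cos θ_r = m λ.
Snell's law: 1.0 sin 45.0° = 1.419 sin θ_r → sin θ_r = 0.498, cos θ_r = 0.867.
Minimum nonzero at m = 1: t = λ / (2 n cos θ_r) = 613 / (2 × 1.419 × 0.867) = 249 nm.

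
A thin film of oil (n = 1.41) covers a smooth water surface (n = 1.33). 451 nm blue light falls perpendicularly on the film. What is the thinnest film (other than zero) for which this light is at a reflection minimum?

160 nm

Top surface (1.0 → 1.41): reflection off a higher-index medium gives a half-wave phase shift.
Ray reflecting at the bottom interface goes from n = 1.41 toward n = 1.33: no phase shift.
Net: one phase inversion between the two reflected rays.
With one net inversion, destructive interference in reflection requires 2 n t = m λ.
Minimum nonzero at m = 1: t = λ / (2 n) = 451 / (2 × 1.41) = 160 nm.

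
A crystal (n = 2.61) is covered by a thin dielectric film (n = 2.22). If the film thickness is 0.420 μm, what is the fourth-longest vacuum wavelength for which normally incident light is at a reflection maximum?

Top surface (1.0 → 2.22): reflection off a higher-index medium gives a half-wave phase shift.
At the lower boundary (n = 2.22 to n = 2.61) the reflected ray undergoes a half-wave phase shift.
Zero or two π shifts → no net half-wave offset.
So the condition for constructive reflection is 2 n t = m λ.
λ = 2 n t / m. The fourth-longest wavelength is m = 4: λ = 2 × 2.22 × 420 / 4.00 = 466 nm.

466 nm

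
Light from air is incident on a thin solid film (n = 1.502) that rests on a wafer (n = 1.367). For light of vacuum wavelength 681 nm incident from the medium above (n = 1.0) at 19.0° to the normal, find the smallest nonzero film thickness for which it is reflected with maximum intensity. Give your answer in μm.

0.116 μm

At the upper boundary (n = 1.0 to n = 1.502) the reflected ray undergoes a half-wave phase shift.
Bottom surface (1.502 → 1.367): reflection off a lower-index medium gives no phase shift.
The two reflections differ by half a wavelength.
For bright reflection here: 2 n t cos θ_r = (m + ½) λ.
Snell's law: 1.0 sin 19.0° = 1.502 sin θ_r → sin θ_r = 0.217, cos θ_r = 0.976.
Minimum at m = 0: t = λ / (4 n cos θ_r) = 681 / (4 × 1.502 × 0.976) = 116 nm.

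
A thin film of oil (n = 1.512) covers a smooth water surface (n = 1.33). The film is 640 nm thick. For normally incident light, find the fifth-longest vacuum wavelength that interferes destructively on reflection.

387 nm

At the upper boundary (n = 1.0 to n = 1.512) the reflected ray undergoes a half-wave phase shift.
At the lower boundary (n = 1.512 to n = 1.33) the reflected ray undergoes no phase shift.
Exactly one π shift → a net half-wave offset.
So the condition for destructive reflection is 2 n t = m λ.
λ = 2 n t / m. The fifth-longest wavelength is m = 5: λ = 2 × 1.512 × 640 / 5.00 = 387 nm.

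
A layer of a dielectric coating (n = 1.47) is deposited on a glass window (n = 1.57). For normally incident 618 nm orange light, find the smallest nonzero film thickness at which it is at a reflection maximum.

210 nm

At the upper boundary (n = 1.0 to n = 1.47) the reflected ray undergoes a half-wave phase shift.
Bottom surface (1.47 → 1.57): reflection off a higher-index medium gives a half-wave phase shift.
The two reflections carry the same phase change, so no net offset.
So the condition for constructive reflection is 2 n t = m λ.
Minimum nonzero at m = 1: t = λ / (2 n) = 618 / (2 × 1.47) = 210 nm.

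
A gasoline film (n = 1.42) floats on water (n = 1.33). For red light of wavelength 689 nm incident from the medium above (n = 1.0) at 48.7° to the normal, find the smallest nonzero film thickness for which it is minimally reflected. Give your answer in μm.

0.286 μm

At the upper boundary (n = 1.0 to n = 1.42) the reflected ray undergoes a half-wave phase shift.
Bottom surface (1.42 → 1.33): reflection off a lower-index medium gives no phase shift.
The two reflections differ by half a wavelength.
So the condition for destructive reflection is 2 n t cos θ_r = m λ.
Snell's law: 1.0 sin 48.7° = 1.42 sin θ_r → sin θ_r = 0.529, cos θ_r = 0.849.
Minimum nonzero at m = 1: t = λ / (2 n cos θ_r) = 689 / (2 × 1.42 × 0.849) = 286 nm.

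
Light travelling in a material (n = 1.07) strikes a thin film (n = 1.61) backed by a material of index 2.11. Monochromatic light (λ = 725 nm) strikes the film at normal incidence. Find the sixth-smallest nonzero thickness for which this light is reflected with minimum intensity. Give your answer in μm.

Top surface (1.07 → 1.61): reflection off a higher-index medium gives a half-wave phase shift.
At the lower boundary (n = 1.61 to n = 2.11) the reflected ray undergoes a half-wave phase shift.
The two reflections carry the same phase change, so no net offset.
For dark reflection here: 2 n t = (m + ½) λ.
The sixth-smallest nonzero thickness corresponds to m = 5: t = (m + ½) λ / (2 n) = 5.50 × 725 / (2 × 1.61) = 1238 nm.

1.24 μm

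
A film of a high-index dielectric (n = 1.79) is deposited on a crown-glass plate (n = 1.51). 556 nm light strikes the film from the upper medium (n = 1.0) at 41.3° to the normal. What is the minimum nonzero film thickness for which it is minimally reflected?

167 nm

At the upper boundary (n = 1.0 to n = 1.79) the reflected ray undergoes a half-wave phase shift.
Ray reflecting at the bottom interface goes from n = 1.79 toward n = 1.51: no phase shift.
The two reflections differ by half a wavelength.
For weak reflection here: 2 n t cos θ_r = m λ.
Snell's law: 1.0 sin 41.3° = 1.79 sin θ_r → sin θ_r = 0.369, cos θ_r = 0.930.
Minimum nonzero at m = 1: t = λ / (2 n cos θ_r) = 556 / (2 × 1.79 × 0.930) = 167 nm.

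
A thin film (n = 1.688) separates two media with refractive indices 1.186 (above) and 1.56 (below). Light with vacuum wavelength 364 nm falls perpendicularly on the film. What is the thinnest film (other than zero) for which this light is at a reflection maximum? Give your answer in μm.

0.0539 μm

At the upper boundary (n = 1.186 to n = 1.688) the reflected ray undergoes a half-wave phase shift.
Ray reflecting at the bottom interface goes from n = 1.688 toward n = 1.56: no phase shift.
Net: one phase inversion between the two reflected rays.
So the condition for constructive reflection is 2 n t = (m + ½) λ.
Minimum at m = 0: t = λ / (4 n) = 364 / (4 × 1.688) = 53.9 nm.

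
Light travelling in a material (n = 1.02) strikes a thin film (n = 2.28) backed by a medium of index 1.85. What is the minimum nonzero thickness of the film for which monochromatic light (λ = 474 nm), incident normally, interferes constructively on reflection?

52.0 nm

Ray reflecting at the top interface goes from n = 1.02 toward n = 2.28: a half-wave phase shift.
Bottom surface (2.28 → 1.85): reflection off a lower-index medium gives no phase shift.
Exactly one π shift → a net half-wave offset.
With one net inversion, constructive interference in reflection requires 2 n t = (m + ½) λ.
Minimum at m = 0: t = λ / (4 n) = 474 / (4 × 2.28) = 52.0 nm.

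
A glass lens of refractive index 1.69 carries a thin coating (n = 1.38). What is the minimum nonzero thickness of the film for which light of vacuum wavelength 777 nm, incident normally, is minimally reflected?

Ray reflecting at the top interface goes from n = 1.0 toward n = 1.38: a half-wave phase shift.
Bottom surface (1.38 → 1.69): reflection off a higher-index medium gives a half-wave phase shift.
The two reflections carry the same phase change, so no net offset.
So the condition for destructive reflection is 2 n t = (m + ½) λ.
Minimum at m = 0: t = λ / (4 n) = 777 / (4 × 1.38) = 141 nm.

141 nm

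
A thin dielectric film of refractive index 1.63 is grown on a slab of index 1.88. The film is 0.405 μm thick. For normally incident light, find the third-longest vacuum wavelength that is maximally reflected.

440 nm

Top surface (1.0 → 1.63): reflection off a higher-index medium gives a half-wave phase shift.
Ray reflecting at the bottom interface goes from n = 1.63 toward n = 1.88: a half-wave phase shift.
Zero or two π shifts → no net half-wave offset.
With no net inversion, constructive interference in reflection requires 2 n t = m λ.
λ = 2 n t / m. The third-longest wavelength is m = 3: λ = 2 × 1.63 × 405 / 3.00 = 440 nm.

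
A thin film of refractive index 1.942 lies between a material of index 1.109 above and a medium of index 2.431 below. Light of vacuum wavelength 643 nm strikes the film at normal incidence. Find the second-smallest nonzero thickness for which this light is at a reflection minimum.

Ray reflecting at the top interface goes from n = 1.109 toward n = 1.942: a half-wave phase shift.
Ray reflecting at the bottom interface goes from n = 1.942 toward n = 2.431: a half-wave phase shift.
The two reflections carry the same phase change, so no net offset.
So the condition for destructive reflection is 2 n t = (m + ½) λ.
The second-smallest nonzero thickness corresponds to m = 1: t = (m + ½) λ / (2 n) = 1.50 × 643 / (2 × 1.942) = 248 nm.

248 nm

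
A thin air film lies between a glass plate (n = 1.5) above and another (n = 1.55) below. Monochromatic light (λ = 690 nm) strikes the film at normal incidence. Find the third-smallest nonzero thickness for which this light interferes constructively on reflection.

At the upper boundary (n = 1.5 to n = 1.0) the reflected ray undergoes no phase shift.
At the lower boundary (n = 1.0 to n = 1.55) the reflected ray undergoes a half-wave phase shift.
The two reflections differ by half a wavelength.
With one net inversion, constructive interference in reflection requires 2 n t = (m + ½) λ.
The third-smallest nonzero thickness corresponds to m = 2: t = (m + ½) λ / (2 n) = 2.50 × 690 / (2 × 1.0) = 863 nm.

863 nm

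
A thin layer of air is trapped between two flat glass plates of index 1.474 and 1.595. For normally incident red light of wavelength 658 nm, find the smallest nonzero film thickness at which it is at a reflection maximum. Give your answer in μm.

0.165 μm

Ray reflecting at the top interface goes from n = 1.474 toward n = 1.0: no phase shift.
Ray reflecting at the bottom interface goes from n = 1.0 toward n = 1.595: a half-wave phase shift.
Exactly one π shift → a net half-wave offset.
With one net inversion, constructive interference in reflection requires 2 n t = (m + ½) λ.
Minimum at m = 0: t = λ / (4 n) = 658 / (4 × 1.0) = 165 nm.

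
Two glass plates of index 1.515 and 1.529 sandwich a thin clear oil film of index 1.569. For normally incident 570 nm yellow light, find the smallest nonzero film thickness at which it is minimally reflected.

Top surface (1.515 → 1.569): reflection off a higher-index medium gives a half-wave phase shift.
Ray reflecting at the bottom interface goes from n = 1.569 toward n = 1.529: no phase shift.
The two reflections differ by half a wavelength.
For weak reflection here: 2 n t = m λ.
Minimum nonzero at m = 1: t = λ / (2 n) = 570 / (2 × 1.569) = 182 nm.

182 nm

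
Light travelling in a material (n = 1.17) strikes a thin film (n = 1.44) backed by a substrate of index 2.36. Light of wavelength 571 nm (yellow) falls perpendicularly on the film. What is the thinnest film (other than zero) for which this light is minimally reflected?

99.1 nm

Top surface (1.17 → 1.44): reflection off a higher-index medium gives a half-wave phase shift.
Ray reflecting at the bottom interface goes from n = 1.44 toward n = 2.36: a half-wave phase shift.
Net: no relative phase inversion (both shifts match).
For weak reflection here: 2 n t = (m + ½) λ.
Minimum at m = 0: t = λ / (4 n) = 571 / (4 × 1.44) = 99.1 nm.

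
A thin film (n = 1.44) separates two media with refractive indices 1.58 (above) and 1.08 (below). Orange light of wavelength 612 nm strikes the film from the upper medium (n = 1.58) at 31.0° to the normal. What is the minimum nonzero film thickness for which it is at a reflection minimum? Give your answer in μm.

Ray reflecting at the top interface goes from n = 1.58 toward n = 1.44: no phase shift.
At the lower boundary (n = 1.44 to n = 1.08) the reflected ray undergoes no phase shift.
Zero or two π shifts → no net half-wave offset.
With no net inversion, destructive interference in reflection requires 2 n t cos θ_r = (m + ½) λ.
Snell's law: 1.58 sin 31.0° = 1.44 sin θ_r → sin θ_r = 0.565, cos θ_r = 0.825.
Minimum at m = 0: t = λ / (4 n cos θ_r) = 612 / (4 × 1.44 × 0.825) = 129 nm.

0.129 μm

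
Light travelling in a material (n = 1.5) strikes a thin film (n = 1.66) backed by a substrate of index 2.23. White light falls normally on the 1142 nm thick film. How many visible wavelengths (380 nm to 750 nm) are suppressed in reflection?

Ray reflecting at the top interface goes from n = 1.5 toward n = 1.66: a half-wave phase shift.
Bottom surface (1.66 → 2.23): reflection off a higher-index medium gives a half-wave phase shift.
The two reflections carry the same phase change, so no net offset.
With no net inversion, destructive interference in reflection requires 2 n t = (m + ½) λ.
λ = 2 n t / (m + ½) = 3791 / (m + ½) nm.
m=4: 843 nm (IR); m=5: 689 nm (visible); m=6: 583 nm (visible); m=7: 506 nm (visible); m=8: 446 nm (visible); m=9: 399 nm (visible); m=10: 361 nm (UV).

5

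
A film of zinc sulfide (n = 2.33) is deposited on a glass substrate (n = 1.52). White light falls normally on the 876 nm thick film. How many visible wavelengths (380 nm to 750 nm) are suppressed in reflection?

Ray reflecting at the top interface goes from n = 1.0 toward n = 2.33: a half-wave phase shift.
At the lower boundary (n = 2.33 to n = 1.52) the reflected ray undergoes no phase shift.
Net: one phase inversion between the two reflected rays.
For minimum reflection here: 2 n t = m λ.
λ = 2 n t / m = 4082 / m nm.
m=5: 816 nm (IR); m=6: 680 nm (visible); m=7: 583 nm (visible); m=8: 510 nm (visible); m=9: 454 nm (visible); m=10: 408 nm (visible); m=11: 371 nm (UV).

5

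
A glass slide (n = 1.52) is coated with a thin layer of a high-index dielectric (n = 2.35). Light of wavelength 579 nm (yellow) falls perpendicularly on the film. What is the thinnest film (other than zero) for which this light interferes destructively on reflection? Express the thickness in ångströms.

1232 Å

Ray reflecting at the top interface goes from n = 1.0 toward n = 2.35: a half-wave phase shift.
Ray reflecting at the bottom interface goes from n = 2.35 toward n = 1.52: no phase shift.
The two reflections differ by half a wavelength.
With one net inversion, destructive interference in reflection requires 2 n t = m λ.
Minimum nonzero at m = 1: t = λ / (2 n) = 579 / (2 × 2.35) = 123 nm.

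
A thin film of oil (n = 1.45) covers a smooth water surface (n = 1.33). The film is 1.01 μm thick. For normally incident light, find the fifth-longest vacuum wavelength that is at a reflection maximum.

651 nm

Ray reflecting at the top interface goes from n = 1.0 toward n = 1.45: a half-wave phase shift.
Ray reflecting at the bottom interface goes from n = 1.45 toward n = 1.33: no phase shift.
Exactly one π shift → a net half-wave offset.
So the condition for constructive reflection is 2 n t = (m + ½) λ.
λ = 2 n t / (m + ½). The fifth-longest wavelength is m = 4: λ = 2 × 1.45 × 1010 / 4.50 = 651 nm.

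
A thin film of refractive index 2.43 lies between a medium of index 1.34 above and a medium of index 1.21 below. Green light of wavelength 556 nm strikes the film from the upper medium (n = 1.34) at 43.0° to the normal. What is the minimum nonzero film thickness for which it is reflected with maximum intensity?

61.7 nm

Top surface (1.34 → 2.43): reflection off a higher-index medium gives a half-wave phase shift.
At the lower boundary (n = 2.43 to n = 1.21) the reflected ray undergoes no phase shift.
Net: one phase inversion between the two reflected rays.
For maximum reflection here: 2 n t cos θ_r = (m + ½) λ.
Snell's law: 1.34 sin 43.0° = 2.43 sin θ_r → sin θ_r = 0.376, cos θ_r = 0.927.
Minimum at m = 0: t = λ / (4 n cos θ_r) = 556 / (4 × 2.43 × 0.927) = 61.7 nm.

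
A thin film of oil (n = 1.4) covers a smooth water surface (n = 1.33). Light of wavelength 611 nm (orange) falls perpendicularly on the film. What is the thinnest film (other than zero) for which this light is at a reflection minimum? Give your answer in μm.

0.218 μm

At the upper boundary (n = 1.0 to n = 1.4) the reflected ray undergoes a half-wave phase shift.
Bottom surface (1.4 → 1.33): reflection off a lower-index medium gives no phase shift.
The two reflections differ by half a wavelength.
With one net inversion, destructive interference in reflection requires 2 n t = m λ.
Minimum nonzero at m = 1: t = λ / (2 n) = 611 / (2 × 1.4) = 218 nm.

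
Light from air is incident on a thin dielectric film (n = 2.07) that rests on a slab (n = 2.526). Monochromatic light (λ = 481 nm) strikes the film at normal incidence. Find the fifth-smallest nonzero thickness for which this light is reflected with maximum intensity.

581 nm

Ray reflecting at the top interface goes from n = 1.0 toward n = 2.07: a half-wave phase shift.
Bottom surface (2.07 → 2.526): reflection off a higher-index medium gives a half-wave phase shift.
Net: no relative phase inversion (both shifts match).
For maximum reflection here: 2 n t = m λ.
The fifth-smallest nonzero thickness corresponds to m = 5: t = m λ / (2 n) = 5.00 × 481 / (2 × 2.07) = 581 nm.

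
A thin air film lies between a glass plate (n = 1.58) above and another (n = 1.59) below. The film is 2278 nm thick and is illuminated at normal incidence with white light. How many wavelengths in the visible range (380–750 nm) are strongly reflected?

At the upper boundary (n = 1.58 to n = 1.0) the reflected ray undergoes no phase shift.
Bottom surface (1.0 → 1.59): reflection off a higher-index medium gives a half-wave phase shift.
Net: one phase inversion between the two reflected rays.
With one net inversion, constructive interference in reflection requires 2 n t = (m + ½) λ.
λ = 2 n t / (m + ½) = 4556 / (m + ½) nm.
m=5: 828 nm (IR); m=6: 701 nm (visible); m=7: 607 nm (visible); m=8: 536 nm (visible); m=9: 480 nm (visible); m=10: 434 nm (visible); m=11: 396 nm (visible); m=12: 364 nm (UV).

6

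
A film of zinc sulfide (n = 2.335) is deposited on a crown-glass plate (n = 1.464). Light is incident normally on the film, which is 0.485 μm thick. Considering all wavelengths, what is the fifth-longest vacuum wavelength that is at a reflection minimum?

Top surface (1.0 → 2.335): reflection off a higher-index medium gives a half-wave phase shift.
At the lower boundary (n = 2.335 to n = 1.464) the reflected ray undergoes no phase shift.
Exactly one π shift → a net half-wave offset.
So the condition for destructive reflection is 2 n t = m λ.
λ = 2 n t / m. The fifth-longest wavelength is m = 5: λ = 2 × 2.335 × 485 / 5.00 = 453 nm.

453 nm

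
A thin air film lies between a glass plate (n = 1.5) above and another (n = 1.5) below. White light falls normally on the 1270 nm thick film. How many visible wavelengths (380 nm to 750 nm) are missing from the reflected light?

3

At the upper boundary (n = 1.5 to n = 1.0) the reflected ray undergoes no phase shift.
Bottom surface (1.0 → 1.5): reflection off a higher-index medium gives a half-wave phase shift.
Exactly one π shift → a net half-wave offset.
With one net inversion, destructive interference in reflection requires 2 n t = m λ.
λ = 2 n t / m = 2540 / m nm.
m=3: 847 nm (IR); m=4: 635 nm (visible); m=5: 508 nm (visible); m=6: 423 nm (visible); m=7: 363 nm (UV).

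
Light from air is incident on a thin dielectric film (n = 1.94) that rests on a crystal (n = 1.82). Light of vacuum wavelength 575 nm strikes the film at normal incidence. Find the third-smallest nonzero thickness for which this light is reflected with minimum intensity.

445 nm

At the upper boundary (n = 1.0 to n = 1.94) the reflected ray undergoes a half-wave phase shift.
At the lower boundary (n = 1.94 to n = 1.82) the reflected ray undergoes no phase shift.
Exactly one π shift → a net half-wave offset.
With one net inversion, destructive interference in reflection requires 2 n t = m λ.
The third-smallest nonzero thickness corresponds to m = 3: t = m λ / (2 n) = 3.00 × 575 / (2 × 1.94) = 445 nm.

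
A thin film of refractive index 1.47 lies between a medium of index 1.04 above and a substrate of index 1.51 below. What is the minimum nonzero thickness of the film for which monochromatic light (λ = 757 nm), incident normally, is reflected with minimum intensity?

129 nm

At the upper boundary (n = 1.04 to n = 1.47) the reflected ray undergoes a half-wave phase shift.
Ray reflecting at the bottom interface goes from n = 1.47 toward n = 1.51: a half-wave phase shift.
The two reflections carry the same phase change, so no net offset.
With no net inversion, destructive interference in reflection requires 2 n t = (m + ½) λ.
Minimum at m = 0: t = λ / (4 n) = 757 / (4 × 1.47) = 129 nm.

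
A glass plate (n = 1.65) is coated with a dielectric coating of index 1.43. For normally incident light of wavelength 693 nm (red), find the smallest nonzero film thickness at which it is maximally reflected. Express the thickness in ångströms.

At the upper boundary (n = 1.0 to n = 1.43) the reflected ray undergoes a half-wave phase shift.
At the lower boundary (n = 1.43 to n = 1.65) the reflected ray undergoes a half-wave phase shift.
Zero or two π shifts → no net half-wave offset.
So the condition for constructive reflection is 2 n t = m λ.
Minimum nonzero at m = 1: t = λ / (2 n) = 693 / (2 × 1.43) = 242 nm.

2423 Å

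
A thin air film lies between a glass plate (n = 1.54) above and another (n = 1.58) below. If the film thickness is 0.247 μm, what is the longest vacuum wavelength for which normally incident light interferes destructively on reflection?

At the upper boundary (n = 1.54 to n = 1.0) the reflected ray undergoes no phase shift.
Bottom surface (1.0 → 1.58): reflection off a higher-index medium gives a half-wave phase shift.
The two reflections differ by half a wavelength.
For weak reflection here: 2 n t = m λ.
λ = 2 n t / m. The longest wavelength is m = 1: λ = 2 × 1.0 × 247 / 1.00 = 494 nm.

494 nm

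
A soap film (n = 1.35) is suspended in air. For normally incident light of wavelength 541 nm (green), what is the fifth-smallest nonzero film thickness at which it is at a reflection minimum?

At the upper boundary (n = 1.0 to n = 1.35) the reflected ray undergoes a half-wave phase shift.
At the lower boundary (n = 1.35 to n = 1.0) the reflected ray undergoes no phase shift.
Exactly one π shift → a net half-wave offset.
With one net inversion, destructive interference in reflection requires 2 n t = m λ.
The fifth-smallest nonzero thickness corresponds to m = 5: t = m λ / (2 n) = 5.00 × 541 / (2 × 1.35) = 1002 nm.

1002 nm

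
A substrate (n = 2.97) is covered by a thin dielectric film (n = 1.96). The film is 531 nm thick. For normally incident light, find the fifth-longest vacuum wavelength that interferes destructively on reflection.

Ray reflecting at the top interface goes from n = 1.0 toward n = 1.96: a half-wave phase shift.
Ray reflecting at the bottom interface goes from n = 1.96 toward n = 2.97: a half-wave phase shift.
The two reflections carry the same phase change, so no net offset.
So the condition for destructive reflection is 2 n t = (m + ½) λ.
λ = 2 n t / (m + ½). The fifth-longest wavelength is m = 4: λ = 2 × 1.96 × 531 / 4.50 = 463 nm.

463 nm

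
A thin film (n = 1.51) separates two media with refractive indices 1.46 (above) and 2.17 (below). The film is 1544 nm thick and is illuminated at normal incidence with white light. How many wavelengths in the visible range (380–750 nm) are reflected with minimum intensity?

6

At the upper boundary (n = 1.46 to n = 1.51) the reflected ray undergoes a half-wave phase shift.
Ray reflecting at the bottom interface goes from n = 1.51 toward n = 2.17: a half-wave phase shift.
Zero or two π shifts → no net half-wave offset.
So the condition for destructive reflection is 2 n t = (m + ½) λ.
λ = 2 n t / (m + ½) = 4663 / (m + ½) nm.
m=5: 848 nm (IR); m=6: 717 nm (visible); m=7: 622 nm (visible); m=8: 549 nm (visible); m=9: 491 nm (visible); m=10: 444 nm (visible); m=11: 405 nm (visible); m=12: 373 nm (UV).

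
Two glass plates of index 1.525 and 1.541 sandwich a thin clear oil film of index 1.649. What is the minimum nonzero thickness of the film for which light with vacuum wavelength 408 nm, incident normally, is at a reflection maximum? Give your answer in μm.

Ray reflecting at the top interface goes from n = 1.525 toward n = 1.649: a half-wave phase shift.
At the lower boundary (n = 1.649 to n = 1.541) the reflected ray undergoes no phase shift.
The two reflections differ by half a wavelength.
So the condition for constructive reflection is 2 n t = (m + ½) λ.
Minimum at m = 0: t = λ / (4 n) = 408 / (4 × 1.649) = 61.9 nm.

0.0619 μm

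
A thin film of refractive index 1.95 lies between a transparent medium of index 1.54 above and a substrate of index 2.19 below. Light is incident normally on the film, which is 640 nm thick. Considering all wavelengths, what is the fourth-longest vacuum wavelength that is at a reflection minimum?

713 nm

Top surface (1.54 → 1.95): reflection off a higher-index medium gives a half-wave phase shift.
At the lower boundary (n = 1.95 to n = 2.19) the reflected ray undergoes a half-wave phase shift.
The two reflections carry the same phase change, so no net offset.
With no net inversion, destructive interference in reflection requires 2 n t = (m + ½) λ.
λ = 2 n t / (m + ½). The fourth-longest wavelength is m = 3: λ = 2 × 1.95 × 640 / 3.50 = 713 nm.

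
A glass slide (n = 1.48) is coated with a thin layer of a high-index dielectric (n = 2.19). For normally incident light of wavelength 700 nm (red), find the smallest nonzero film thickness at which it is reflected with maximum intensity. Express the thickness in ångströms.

Ray reflecting at the top interface goes from n = 1.0 toward n = 2.19: a half-wave phase shift.
At the lower boundary (n = 2.19 to n = 1.48) the reflected ray undergoes no phase shift.
Net: one phase inversion between the two reflected rays.
For bright reflection here: 2 n t = (m + ½) λ.
Minimum at m = 0: t = λ / (4 n) = 700 / (4 × 2.19) = 79.9 nm.

799 Å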